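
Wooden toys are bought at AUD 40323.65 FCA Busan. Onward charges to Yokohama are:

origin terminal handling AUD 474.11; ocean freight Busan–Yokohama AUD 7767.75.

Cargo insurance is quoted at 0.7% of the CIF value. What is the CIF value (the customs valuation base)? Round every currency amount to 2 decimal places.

Let C be the CIF value. C = FCA price + pre-shipment costs + freight + 0.7% × C
C − 0.7% × C = 40323.65 + 474.11 + 7767.75
0.993 × C = 48565.51
C = 48565.51 / 0.993 = 48907.87
Insurance premium = 0.7% × 48907.87 = 342.36

CIF value: AUD 48907.87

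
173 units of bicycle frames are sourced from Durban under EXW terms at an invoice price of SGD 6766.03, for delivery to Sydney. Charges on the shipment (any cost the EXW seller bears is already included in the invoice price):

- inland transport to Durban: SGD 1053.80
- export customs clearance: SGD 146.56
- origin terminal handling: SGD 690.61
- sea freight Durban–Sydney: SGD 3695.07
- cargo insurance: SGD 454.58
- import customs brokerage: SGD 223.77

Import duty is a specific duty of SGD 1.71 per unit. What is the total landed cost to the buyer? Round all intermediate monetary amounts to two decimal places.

Total landed cost: SGD 13326.25

EXW: the seller makes goods available at their premises; the buyer bears all onward costs.
CIF value = EXW price + inland to port + export clearance + origin terminal + freight + insurance = 6766.03 + 1053.80 + 146.56 + 690.61 + 3695.07 + 454.58 = 12806.65
Import duty = 173 × 1.71 = 295.83
Buyer bears: inland to port 1053.80 + export clearance 146.56 + origin terminal 690.61 + freight 3695.07 + insurance 454.58 + brokerage 223.77 + duty 295.83 = 6560.22
Landed cost = invoice 6766.03 + 6560.22 = 13326.25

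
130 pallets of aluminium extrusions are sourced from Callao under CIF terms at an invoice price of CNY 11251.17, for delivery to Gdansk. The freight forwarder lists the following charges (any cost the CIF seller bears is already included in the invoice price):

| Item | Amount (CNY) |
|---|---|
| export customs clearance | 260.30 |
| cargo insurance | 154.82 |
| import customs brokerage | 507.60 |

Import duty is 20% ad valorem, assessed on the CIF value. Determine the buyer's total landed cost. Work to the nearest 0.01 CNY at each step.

CIF: the seller pays costs through ocean freight and marine insurance to the destination port.
Already in the invoice (seller's account under CIF): export clearance, insurance — exclude.
The CIF price already equals the CIF value: 11251.17
Import duty = 11251.17 × 20% = 2250.23
Buyer bears: brokerage 507.60 + duty 2250.23 = 2757.83
Landed cost = invoice 11251.17 + 2757.83 = 14009.00

Total landed cost: CNY 14009.00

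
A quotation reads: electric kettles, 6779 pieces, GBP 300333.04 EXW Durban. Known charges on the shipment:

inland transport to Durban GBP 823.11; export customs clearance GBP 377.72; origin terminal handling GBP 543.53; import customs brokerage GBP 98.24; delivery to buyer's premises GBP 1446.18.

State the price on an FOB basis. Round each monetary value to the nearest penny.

FOB price: GBP 302077.40

Not relevant to the conversion: delivery, brokerage — on the buyer under both terms; not part of either seller's price.
From EXW to FOB, the seller additionally bears: inland to port, export clearance, origin terminal.
FOB price = 300333.04 + 823.11 + 377.72 + 543.53 = 302077.40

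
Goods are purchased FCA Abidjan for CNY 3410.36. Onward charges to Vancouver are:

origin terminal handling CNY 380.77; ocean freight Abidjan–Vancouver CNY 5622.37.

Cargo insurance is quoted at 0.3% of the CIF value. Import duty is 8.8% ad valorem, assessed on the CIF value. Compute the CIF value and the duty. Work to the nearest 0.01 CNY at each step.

CIF value: CNY 9441.83; import duty: CNY 830.88

Let C be the CIF value. C = FCA price + pre-shipment costs + freight + 0.3% × C
C − 0.3% × C = 3410.36 + 380.77 + 5622.37
0.997 × C = 9413.50
C = 9413.50 / 0.997 = 9441.83
Insurance premium = 0.3% × 9441.83 = 28.33
Import duty = 9441.83 × 8.8% = 830.88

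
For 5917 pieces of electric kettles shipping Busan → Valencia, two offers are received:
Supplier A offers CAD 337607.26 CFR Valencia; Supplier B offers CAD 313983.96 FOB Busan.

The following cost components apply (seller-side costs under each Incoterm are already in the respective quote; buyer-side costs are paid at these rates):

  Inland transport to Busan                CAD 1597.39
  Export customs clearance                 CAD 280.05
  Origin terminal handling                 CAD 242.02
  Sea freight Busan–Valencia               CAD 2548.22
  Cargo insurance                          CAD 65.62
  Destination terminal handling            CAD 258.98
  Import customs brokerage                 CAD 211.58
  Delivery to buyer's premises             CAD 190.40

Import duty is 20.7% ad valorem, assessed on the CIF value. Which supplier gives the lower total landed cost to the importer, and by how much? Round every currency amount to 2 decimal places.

Supplier A (CFR):
CIF value = CFR price + insurance = 337607.26 + 65.62 = 337672.88
Import duty = 337672.88 × 20.7% = 69898.29
Buyer bears (A): 65.62 + 258.98 + 211.58 + 190.40 = 726.58
Landed cost (A) = invoice 337607.26 + 726.58 + duty 69898.29 = 408232.13
Supplier B (FOB):
CIF value = FOB price + freight + insurance = 313983.96 + 2548.22 + 65.62 = 316597.80
Import duty = 316597.80 × 20.7% = 65535.74
Buyer bears (B): 2548.22 + 65.62 + 258.98 + 211.58 + 190.40 = 3274.80
Landed cost (B) = invoice 313983.96 + 3274.80 + duty 65535.74 = 382794.50
Difference = |408232.13 − 382794.50| = 25437.63

Supplier B is cheaper by CAD 25437.63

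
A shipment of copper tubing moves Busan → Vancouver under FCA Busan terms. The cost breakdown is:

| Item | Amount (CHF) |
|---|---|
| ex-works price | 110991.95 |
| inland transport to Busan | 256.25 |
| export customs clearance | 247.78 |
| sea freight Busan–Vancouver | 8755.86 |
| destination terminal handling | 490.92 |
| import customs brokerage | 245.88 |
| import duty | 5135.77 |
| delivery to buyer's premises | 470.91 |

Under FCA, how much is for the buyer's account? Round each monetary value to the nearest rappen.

Buyer's account: CHF 15099.34

FCA: the seller delivers export-cleared goods to the carrier; the buyer bears costs from that point.
Seller's account: goods 110991.95 + inland to port 256.25 + export clearance 247.78 = 111495.98
Buyer's account: freight 8755.86 + destination terminal 490.92 + brokerage 245.88 + duty 5135.77 + delivery 470.91 = 15099.34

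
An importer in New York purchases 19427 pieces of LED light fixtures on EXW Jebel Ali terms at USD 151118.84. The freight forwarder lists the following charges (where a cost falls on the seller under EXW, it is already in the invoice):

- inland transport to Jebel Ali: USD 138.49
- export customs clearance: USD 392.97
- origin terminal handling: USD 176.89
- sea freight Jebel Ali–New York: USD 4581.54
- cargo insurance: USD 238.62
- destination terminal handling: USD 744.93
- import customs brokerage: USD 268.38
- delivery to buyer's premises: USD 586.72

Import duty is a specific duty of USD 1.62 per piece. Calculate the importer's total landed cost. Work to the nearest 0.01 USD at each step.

Total landed cost: USD 189719.12

EXW: the seller makes goods available at their premises; the buyer bears all onward costs.
CIF value = EXW price + inland to port + export clearance + origin terminal + freight + insurance = 151118.84 + 138.49 + 392.97 + 176.89 + 4581.54 + 238.62 = 156647.35
Import duty = 19427 × 1.62 = 31471.74
Buyer bears: inland to port 138.49 + export clearance 392.97 + origin terminal 176.89 + freight 4581.54 + insurance 238.62 + destination terminal 744.93 + brokerage 268.38 + delivery 586.72 + duty 31471.74 = 38600.28
Landed cost = invoice 151118.84 + 38600.28 = 189719.12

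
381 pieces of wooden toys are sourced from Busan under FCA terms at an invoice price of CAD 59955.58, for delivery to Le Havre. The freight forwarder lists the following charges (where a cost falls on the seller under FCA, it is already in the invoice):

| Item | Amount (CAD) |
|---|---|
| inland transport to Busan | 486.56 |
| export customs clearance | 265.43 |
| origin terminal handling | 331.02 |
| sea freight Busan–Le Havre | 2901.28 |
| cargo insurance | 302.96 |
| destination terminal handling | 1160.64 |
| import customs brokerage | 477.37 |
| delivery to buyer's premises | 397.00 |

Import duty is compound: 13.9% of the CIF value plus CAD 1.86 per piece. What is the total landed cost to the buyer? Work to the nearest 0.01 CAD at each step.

Total landed cost: CAD 75059.74

FCA: the seller delivers export-cleared goods to the carrier; the buyer bears costs from that point.
Already in the invoice (seller's account under FCA): inland to port, export clearance — exclude.
CIF value = FCA price + origin terminal + freight + insurance = 59955.58 + 331.02 + 2901.28 + 302.96 = 63490.84
Ad valorem component: 63490.84 × 13.9% = 8825.23
Specific component: 381 × 1.86 = 708.66
Import duty = 8825.23 + 708.66 = 9533.89
Buyer bears: origin terminal 331.02 + freight 2901.28 + insurance 302.96 + destination terminal 1160.64 + brokerage 477.37 + delivery 397.00 + duty 9533.89 = 15104.16
Landed cost = invoice 59955.58 + 15104.16 = 75059.74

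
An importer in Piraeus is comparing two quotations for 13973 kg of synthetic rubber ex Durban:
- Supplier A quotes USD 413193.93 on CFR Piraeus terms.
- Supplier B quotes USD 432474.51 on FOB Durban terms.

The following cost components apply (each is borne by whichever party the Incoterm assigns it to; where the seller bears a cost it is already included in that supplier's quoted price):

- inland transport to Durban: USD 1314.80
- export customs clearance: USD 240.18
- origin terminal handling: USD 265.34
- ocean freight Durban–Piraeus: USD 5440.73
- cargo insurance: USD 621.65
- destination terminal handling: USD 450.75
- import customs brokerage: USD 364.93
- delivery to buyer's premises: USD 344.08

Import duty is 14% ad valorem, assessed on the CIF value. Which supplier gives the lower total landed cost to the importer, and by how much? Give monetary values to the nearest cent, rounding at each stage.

Supplier A (CFR):
CIF value = CFR price + insurance = 413193.93 + 621.65 = 413815.58
Import duty = 413815.58 × 14% = 57934.18
Buyer bears (A): 621.65 + 450.75 + 364.93 + 344.08 = 1781.41
Landed cost (A) = invoice 413193.93 + 1781.41 + duty 57934.18 = 472909.52
Supplier B (FOB):
CIF value = FOB price + freight + insurance = 432474.51 + 5440.73 + 621.65 = 438536.89
Import duty = 438536.89 × 14% = 61395.16
Buyer bears (B): 5440.73 + 621.65 + 450.75 + 364.93 + 344.08 = 7222.14
Landed cost (B) = invoice 432474.51 + 7222.14 + duty 61395.16 = 501091.81
Difference = |472909.52 − 501091.81| = 28182.29

Supplier A is cheaper by USD 28182.29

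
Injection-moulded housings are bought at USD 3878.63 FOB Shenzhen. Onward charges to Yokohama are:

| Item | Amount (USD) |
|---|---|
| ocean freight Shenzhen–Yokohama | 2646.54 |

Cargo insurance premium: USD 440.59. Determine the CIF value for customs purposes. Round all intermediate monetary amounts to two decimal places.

CIF = FOB price + freight + insurance
CIF = 3878.63 + 2646.54 + 440.59 = 6965.76

CIF value: USD 6965.76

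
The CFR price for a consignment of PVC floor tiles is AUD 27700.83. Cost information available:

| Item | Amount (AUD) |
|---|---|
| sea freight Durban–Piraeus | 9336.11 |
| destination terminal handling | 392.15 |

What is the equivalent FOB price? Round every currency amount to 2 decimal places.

FOB price: AUD 18364.72

Not relevant to the conversion: destination terminal — on the buyer under both terms; not part of either seller's price.
From CFR to FOB, the seller no longer bears: freight.
FOB price = 27700.83 − 9336.11 = 18364.72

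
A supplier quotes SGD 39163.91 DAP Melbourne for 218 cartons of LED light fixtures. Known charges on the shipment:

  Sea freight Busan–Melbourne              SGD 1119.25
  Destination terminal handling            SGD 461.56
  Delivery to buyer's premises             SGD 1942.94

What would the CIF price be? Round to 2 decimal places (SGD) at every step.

Not relevant to the conversion: freight — on the seller under both DAP and CIF; already in the DAP price and stays in the CIF price.
From DAP to CIF, the seller no longer bears: destination terminal, delivery.
CIF price = 39163.91 − 461.56 − 1942.94 = 36759.41

CIF price: SGD 36759.41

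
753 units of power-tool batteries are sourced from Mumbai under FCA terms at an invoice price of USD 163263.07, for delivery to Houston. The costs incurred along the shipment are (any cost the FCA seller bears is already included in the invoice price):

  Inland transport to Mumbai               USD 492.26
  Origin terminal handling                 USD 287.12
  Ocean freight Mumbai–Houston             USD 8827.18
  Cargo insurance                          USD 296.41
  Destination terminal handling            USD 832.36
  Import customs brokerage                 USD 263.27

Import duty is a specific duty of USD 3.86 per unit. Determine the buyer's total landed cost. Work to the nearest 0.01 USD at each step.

FCA: the seller delivers export-cleared goods to the carrier; the buyer bears costs from that point.
Already in the invoice (seller's account under FCA): inland to port — exclude.
CIF value = FCA price + origin terminal + freight + insurance = 163263.07 + 287.12 + 8827.18 + 296.41 = 172673.78
Import duty = 753 × 3.86 = 2906.58
Buyer bears: origin terminal 287.12 + freight 8827.18 + insurance 296.41 + destination terminal 832.36 + brokerage 263.27 + duty 2906.58 = 13412.92
Landed cost = invoice 163263.07 + 13412.92 = 176675.99

Total landed cost: USD 176675.99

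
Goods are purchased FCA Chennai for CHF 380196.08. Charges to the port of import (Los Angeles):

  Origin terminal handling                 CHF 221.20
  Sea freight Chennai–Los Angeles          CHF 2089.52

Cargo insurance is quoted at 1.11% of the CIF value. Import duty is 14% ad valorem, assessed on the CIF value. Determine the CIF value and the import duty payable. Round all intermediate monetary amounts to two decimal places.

Let C be the CIF value. C = FCA price + pre-shipment costs + freight + 1.11% × C
C − 1.11% × C = 380196.08 + 221.20 + 2089.52
0.9889 × C = 382506.80
C = 382506.80 / 0.9889 = 386800.28
Insurance premium = 1.11% × 386800.28 = 4293.48
Import duty = 386800.28 × 14% = 54152.04

CIF value: CHF 386800.28; import duty: CHF 54152.04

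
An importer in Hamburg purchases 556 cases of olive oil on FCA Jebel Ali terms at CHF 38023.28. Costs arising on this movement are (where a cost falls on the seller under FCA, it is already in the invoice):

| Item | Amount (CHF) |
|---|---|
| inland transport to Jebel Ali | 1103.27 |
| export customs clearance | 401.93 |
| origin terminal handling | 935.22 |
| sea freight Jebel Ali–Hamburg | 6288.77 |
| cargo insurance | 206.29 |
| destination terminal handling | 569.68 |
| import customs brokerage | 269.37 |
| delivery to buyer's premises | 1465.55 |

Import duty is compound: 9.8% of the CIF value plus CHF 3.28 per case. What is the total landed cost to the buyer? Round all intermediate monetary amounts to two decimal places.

Total landed cost: CHF 54036.29

FCA: the seller delivers export-cleared goods to the carrier; the buyer bears costs from that point.
Already in the invoice (seller's account under FCA): inland to port, export clearance — exclude.
CIF value = FCA price + origin terminal + freight + insurance = 38023.28 + 935.22 + 6288.77 + 206.29 = 45453.56
Ad valorem component: 45453.56 × 9.8% = 4454.45
Specific component: 556 × 3.28 = 1823.68
Import duty = 4454.45 + 1823.68 = 6278.13
Buyer bears: origin terminal 935.22 + freight 6288.77 + insurance 206.29 + destination terminal 569.68 + brokerage 269.37 + delivery 1465.55 + duty 6278.13 = 16013.01
Landed cost = invoice 38023.28 + 16013.01 = 54036.29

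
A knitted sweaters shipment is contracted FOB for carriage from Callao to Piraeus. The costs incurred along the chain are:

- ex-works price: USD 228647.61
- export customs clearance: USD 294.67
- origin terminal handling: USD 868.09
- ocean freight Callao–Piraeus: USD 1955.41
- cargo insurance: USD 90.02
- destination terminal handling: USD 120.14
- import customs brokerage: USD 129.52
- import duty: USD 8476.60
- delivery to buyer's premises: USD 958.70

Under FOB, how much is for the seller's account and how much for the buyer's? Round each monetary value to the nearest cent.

Seller: USD 229810.37; buyer: USD 11730.39

FOB: the seller bears costs until goods are on board at the origin port; the buyer bears freight, insurance and all costs thereafter.
Seller's account: goods 228647.61 + export clearance 294.67 + origin terminal 868.09 = 229810.37
Buyer's account: freight 1955.41 + insurance 90.02 + destination terminal 120.14 + brokerage 129.52 + duty 8476.60 + delivery 958.70 = 11730.39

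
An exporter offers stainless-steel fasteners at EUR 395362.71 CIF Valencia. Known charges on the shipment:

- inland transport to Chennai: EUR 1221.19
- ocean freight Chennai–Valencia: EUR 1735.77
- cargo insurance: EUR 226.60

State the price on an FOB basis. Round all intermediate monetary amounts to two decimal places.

Not relevant to the conversion: inland to port — on the seller under both CIF and FOB; already in the CIF price and stays in the FOB price.
From CIF to FOB, the seller no longer bears: freight, insurance.
FOB price = 395362.71 − 1735.77 − 226.60 = 393400.34

FOB price: EUR 393400.34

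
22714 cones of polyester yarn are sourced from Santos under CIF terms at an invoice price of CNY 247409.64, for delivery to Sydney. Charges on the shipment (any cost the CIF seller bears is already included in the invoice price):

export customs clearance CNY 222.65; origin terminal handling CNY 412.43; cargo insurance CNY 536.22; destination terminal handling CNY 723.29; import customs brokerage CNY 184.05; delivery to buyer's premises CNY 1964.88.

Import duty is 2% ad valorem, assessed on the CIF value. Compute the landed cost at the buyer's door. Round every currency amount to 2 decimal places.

CIF: the seller pays costs through ocean freight and marine insurance to the destination port.
Already in the invoice (seller's account under CIF): export clearance, origin terminal, insurance — exclude.
The CIF price already equals the CIF value: 247409.64
Import duty = 247409.64 × 2% = 4948.19
Buyer bears: destination terminal 723.29 + brokerage 184.05 + delivery 1964.88 + duty 4948.19 = 7820.41
Landed cost = invoice 247409.64 + 7820.41 = 255230.05

Total landed cost: CNY 255230.05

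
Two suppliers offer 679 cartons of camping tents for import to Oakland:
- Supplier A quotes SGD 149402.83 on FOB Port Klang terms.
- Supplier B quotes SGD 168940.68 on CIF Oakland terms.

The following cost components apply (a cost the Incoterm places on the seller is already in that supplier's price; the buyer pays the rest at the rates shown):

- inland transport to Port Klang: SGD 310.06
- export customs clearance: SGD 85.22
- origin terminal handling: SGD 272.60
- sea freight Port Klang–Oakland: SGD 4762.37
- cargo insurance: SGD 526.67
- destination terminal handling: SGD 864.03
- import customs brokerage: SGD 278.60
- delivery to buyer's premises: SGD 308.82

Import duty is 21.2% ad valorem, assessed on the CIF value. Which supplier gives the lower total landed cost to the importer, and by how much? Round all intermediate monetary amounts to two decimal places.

Supplier A (FOB):
CIF value = FOB price + freight + insurance = 149402.83 + 4762.37 + 526.67 = 154691.87
Import duty = 154691.87 × 21.2% = 32794.68
Buyer bears (A): 4762.37 + 526.67 + 864.03 + 278.60 + 308.82 = 6740.49
Landed cost (A) = invoice 149402.83 + 6740.49 + duty 32794.68 = 188938.00
Supplier B (CIF):
The CIF price already equals the CIF value: 168940.68
Import duty = 168940.68 × 21.2% = 35815.42
Buyer bears (B): 864.03 + 278.60 + 308.82 = 1451.45
Landed cost (B) = invoice 168940.68 + 1451.45 + duty 35815.42 = 206207.55
Difference = |188938.00 − 206207.55| = 17269.55

Supplier A is cheaper by SGD 17269.55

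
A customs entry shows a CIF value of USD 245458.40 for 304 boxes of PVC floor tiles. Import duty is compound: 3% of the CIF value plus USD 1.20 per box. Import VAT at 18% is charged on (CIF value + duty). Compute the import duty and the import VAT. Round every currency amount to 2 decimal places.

Import duty: USD 7728.55; import VAT: USD 45573.65

Ad valorem component: 245458.40 × 3% = 7363.75
Specific component: 304 × 1.20 = 364.80
Import duty = 7363.75 + 364.80 = 7728.55
VAT base = CIF + duty = 245458.40 + 7728.55 = 253186.95
Import VAT = 253186.95 × 18% = 45573.65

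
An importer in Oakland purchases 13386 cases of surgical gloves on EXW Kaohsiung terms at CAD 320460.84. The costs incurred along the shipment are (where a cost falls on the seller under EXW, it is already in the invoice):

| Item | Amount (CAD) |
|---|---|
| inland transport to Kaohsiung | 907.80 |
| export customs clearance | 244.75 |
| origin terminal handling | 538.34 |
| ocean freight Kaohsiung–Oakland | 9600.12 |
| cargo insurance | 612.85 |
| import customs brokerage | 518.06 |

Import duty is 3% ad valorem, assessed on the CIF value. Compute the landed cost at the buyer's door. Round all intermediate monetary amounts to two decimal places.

EXW: the seller makes goods available at their premises; the buyer bears all onward costs.
CIF value = EXW price + inland to port + export clearance + origin terminal + freight + insurance = 320460.84 + 907.80 + 244.75 + 538.34 + 9600.12 + 612.85 = 332364.70
Import duty = 332364.70 × 3% = 9970.94
Buyer bears: inland to port 907.80 + export clearance 244.75 + origin terminal 538.34 + freight 9600.12 + insurance 612.85 + brokerage 518.06 + duty 9970.94 = 22392.86
Landed cost = invoice 320460.84 + 22392.86 = 342853.70

Total landed cost: CAD 342853.70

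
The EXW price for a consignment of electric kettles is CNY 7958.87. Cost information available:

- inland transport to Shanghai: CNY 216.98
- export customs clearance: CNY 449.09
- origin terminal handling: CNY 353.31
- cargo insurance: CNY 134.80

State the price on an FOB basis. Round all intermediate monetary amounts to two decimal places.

FOB price: CNY 8978.25

Not relevant to the conversion: insurance — on the buyer under both terms; not part of either seller's price.
From EXW to FOB, the seller additionally bears: inland to port, export clearance, origin terminal.
FOB price = 7958.87 + 216.98 + 449.09 + 353.31 = 8978.25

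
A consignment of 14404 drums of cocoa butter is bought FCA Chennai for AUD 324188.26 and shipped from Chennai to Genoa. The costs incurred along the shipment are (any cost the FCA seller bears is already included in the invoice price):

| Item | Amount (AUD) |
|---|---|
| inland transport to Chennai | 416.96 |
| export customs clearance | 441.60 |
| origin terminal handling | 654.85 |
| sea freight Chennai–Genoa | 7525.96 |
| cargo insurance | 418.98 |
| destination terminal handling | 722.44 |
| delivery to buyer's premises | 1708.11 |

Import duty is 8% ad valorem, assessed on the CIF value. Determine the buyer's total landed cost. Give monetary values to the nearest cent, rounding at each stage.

Total landed cost: AUD 361841.64

FCA: the seller delivers export-cleared goods to the carrier; the buyer bears costs from that point.
Already in the invoice (seller's account under FCA): inland to port, export clearance — exclude.
CIF value = FCA price + origin terminal + freight + insurance = 324188.26 + 654.85 + 7525.96 + 418.98 = 332788.05
Import duty = 332788.05 × 8% = 26623.04
Buyer bears: origin terminal 654.85 + freight 7525.96 + insurance 418.98 + destination terminal 722.44 + delivery 1708.11 + duty 26623.04 = 37653.38
Landed cost = invoice 324188.26 + 37653.38 = 361841.64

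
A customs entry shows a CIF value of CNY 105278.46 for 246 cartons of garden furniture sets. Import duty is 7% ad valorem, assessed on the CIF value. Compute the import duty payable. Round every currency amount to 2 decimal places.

Import duty = 105278.46 × 7% = 7369.49

Import duty: CNY 7369.49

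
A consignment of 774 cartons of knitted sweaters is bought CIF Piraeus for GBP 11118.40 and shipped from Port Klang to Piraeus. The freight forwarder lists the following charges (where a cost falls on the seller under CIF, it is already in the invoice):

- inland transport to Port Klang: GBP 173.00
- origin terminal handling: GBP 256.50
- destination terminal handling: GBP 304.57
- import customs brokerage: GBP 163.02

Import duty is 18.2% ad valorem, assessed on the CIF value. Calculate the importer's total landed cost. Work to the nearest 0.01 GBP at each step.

CIF: the seller pays costs through ocean freight and marine insurance to the destination port.
Already in the invoice (seller's account under CIF): inland to port, origin terminal — exclude.
The CIF price already equals the CIF value: 11118.40
Import duty = 11118.40 × 18.2% = 2023.55
Buyer bears: destination terminal 304.57 + brokerage 163.02 + duty 2023.55 = 2491.14
Landed cost = invoice 11118.40 + 2491.14 = 13609.54

Total landed cost: GBP 13609.54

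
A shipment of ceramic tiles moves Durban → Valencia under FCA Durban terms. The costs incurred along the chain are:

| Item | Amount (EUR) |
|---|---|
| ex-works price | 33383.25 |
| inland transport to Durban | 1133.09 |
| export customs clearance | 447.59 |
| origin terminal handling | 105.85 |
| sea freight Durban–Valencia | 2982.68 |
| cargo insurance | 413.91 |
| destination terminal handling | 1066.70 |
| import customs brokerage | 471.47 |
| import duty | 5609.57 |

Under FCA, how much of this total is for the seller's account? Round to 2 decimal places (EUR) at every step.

FCA: the seller delivers export-cleared goods to the carrier; the buyer bears costs from that point.
Seller's account: goods 33383.25 + inland to port 1133.09 + export clearance 447.59 = 34963.93
Buyer's account: origin terminal 105.85 + freight 2982.68 + insurance 413.91 + destination terminal 1066.70 + brokerage 471.47 + duty 5609.57 = 10650.18

Seller's account: EUR 34963.93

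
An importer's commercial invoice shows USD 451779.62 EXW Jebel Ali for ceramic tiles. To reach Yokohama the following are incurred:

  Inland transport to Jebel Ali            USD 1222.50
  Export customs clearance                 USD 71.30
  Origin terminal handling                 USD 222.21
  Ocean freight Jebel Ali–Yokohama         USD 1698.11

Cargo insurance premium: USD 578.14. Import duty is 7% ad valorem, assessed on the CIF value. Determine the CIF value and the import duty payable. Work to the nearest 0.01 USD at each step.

CIF value: USD 455571.88; import duty: USD 31890.03

CIF = EXW price + pre-shipment costs + freight + insurance
CIF = 451779.62 + 1222.50 + 71.30 + 222.21 + 1698.11 + 578.14 = 455571.88
Import duty = 455571.88 × 7% = 31890.03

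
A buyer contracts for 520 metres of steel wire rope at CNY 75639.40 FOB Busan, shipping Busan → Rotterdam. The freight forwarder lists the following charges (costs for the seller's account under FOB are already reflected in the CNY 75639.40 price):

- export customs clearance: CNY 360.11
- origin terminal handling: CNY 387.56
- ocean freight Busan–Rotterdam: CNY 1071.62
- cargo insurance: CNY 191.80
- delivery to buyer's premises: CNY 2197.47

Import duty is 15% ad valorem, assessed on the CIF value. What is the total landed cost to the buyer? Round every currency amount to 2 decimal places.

Total landed cost: CNY 90635.71

FOB: the seller bears costs until goods are on board at the origin port; the buyer bears freight, insurance and all costs thereafter.
Already in the invoice (seller's account under FOB): export clearance, origin terminal — exclude.
CIF value = FOB price + freight + insurance = 75639.40 + 1071.62 + 191.80 = 76902.82
Import duty = 76902.82 × 15% = 11535.42
Buyer bears: freight 1071.62 + insurance 191.80 + delivery 2197.47 + duty 11535.42 = 14996.31
Landed cost = invoice 75639.40 + 14996.31 = 90635.71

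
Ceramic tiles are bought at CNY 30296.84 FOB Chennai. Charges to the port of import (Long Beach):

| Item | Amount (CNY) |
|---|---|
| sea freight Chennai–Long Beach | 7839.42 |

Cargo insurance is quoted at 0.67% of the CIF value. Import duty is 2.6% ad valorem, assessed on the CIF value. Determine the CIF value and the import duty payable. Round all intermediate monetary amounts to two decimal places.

CIF value: CNY 38393.50; import duty: CNY 998.23

Let C be the CIF value. C = FOB price + freight + 0.67% × C
C − 0.67% × C = 30296.84 + 7839.42
0.9933 × C = 38136.26
C = 38136.26 / 0.9933 = 38393.50
Insurance premium = 0.67% × 38393.50 = 257.24
Import duty = 38393.50 × 2.6% = 998.23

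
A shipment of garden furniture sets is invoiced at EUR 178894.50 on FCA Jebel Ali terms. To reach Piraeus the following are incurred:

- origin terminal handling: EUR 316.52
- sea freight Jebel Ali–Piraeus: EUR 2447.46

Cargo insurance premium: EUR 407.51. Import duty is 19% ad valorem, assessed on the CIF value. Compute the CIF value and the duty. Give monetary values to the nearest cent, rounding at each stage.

CIF = FCA price + pre-shipment costs + freight + insurance
CIF = 178894.50 + 316.52 + 2447.46 + 407.51 = 182065.99
Import duty = 182065.99 × 19% = 34592.54

CIF value: EUR 182065.99; import duty: EUR 34592.54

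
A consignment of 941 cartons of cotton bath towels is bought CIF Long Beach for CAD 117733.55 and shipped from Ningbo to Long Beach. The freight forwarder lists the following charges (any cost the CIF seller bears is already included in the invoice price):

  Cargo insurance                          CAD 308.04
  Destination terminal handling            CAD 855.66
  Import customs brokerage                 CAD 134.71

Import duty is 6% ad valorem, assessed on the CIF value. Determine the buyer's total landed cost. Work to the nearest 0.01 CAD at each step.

CIF: the seller pays costs through ocean freight and marine insurance to the destination port.
Already in the invoice (seller's account under CIF): insurance — exclude.
The CIF price already equals the CIF value: 117733.55
Import duty = 117733.55 × 6% = 7064.01
Buyer bears: destination terminal 855.66 + brokerage 134.71 + duty 7064.01 = 8054.38
Landed cost = invoice 117733.55 + 8054.38 = 125787.93

Total landed cost: CAD 125787.93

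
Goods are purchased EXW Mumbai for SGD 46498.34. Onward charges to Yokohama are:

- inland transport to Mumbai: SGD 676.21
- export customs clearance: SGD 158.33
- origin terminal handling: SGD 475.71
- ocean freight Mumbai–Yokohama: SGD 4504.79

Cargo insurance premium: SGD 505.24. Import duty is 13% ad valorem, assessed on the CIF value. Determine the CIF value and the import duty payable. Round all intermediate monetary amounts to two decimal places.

CIF value: SGD 52818.62; import duty: SGD 6866.42

CIF = EXW price + pre-shipment costs + freight + insurance
CIF = 46498.34 + 676.21 + 158.33 + 475.71 + 4504.79 + 505.24 = 52818.62
Import duty = 52818.62 × 13% = 6866.42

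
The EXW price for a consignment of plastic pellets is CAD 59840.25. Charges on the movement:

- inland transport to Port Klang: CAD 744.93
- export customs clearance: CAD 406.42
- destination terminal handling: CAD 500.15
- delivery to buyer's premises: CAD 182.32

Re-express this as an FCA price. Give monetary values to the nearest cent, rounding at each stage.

FCA price: CAD 60991.60

Not relevant to the conversion: delivery, destination terminal — on the buyer under both terms; not part of either seller's price.
From EXW to FCA, the seller additionally bears: inland to port, export clearance.
FCA price = 59840.25 + 744.93 + 406.42 = 60991.60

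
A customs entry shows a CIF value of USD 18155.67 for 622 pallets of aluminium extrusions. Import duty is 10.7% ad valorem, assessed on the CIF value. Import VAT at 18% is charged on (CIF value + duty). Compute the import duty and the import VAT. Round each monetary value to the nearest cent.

Import duty: USD 1942.66; import VAT: USD 3617.70

Import duty = 18155.67 × 10.7% = 1942.66
VAT base = CIF + duty = 18155.67 + 1942.66 = 20098.33
Import VAT = 20098.33 × 18% = 3617.70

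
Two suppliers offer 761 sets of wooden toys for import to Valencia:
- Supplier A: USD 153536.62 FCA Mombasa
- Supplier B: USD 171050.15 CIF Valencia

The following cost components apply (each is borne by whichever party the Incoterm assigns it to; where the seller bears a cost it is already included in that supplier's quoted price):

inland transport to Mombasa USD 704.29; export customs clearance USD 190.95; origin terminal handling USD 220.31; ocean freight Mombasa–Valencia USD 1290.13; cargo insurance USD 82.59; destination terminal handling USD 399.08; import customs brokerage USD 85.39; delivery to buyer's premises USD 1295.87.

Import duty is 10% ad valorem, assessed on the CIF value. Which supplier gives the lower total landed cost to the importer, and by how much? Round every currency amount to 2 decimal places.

Supplier A is cheaper by USD 17512.55

Supplier A (FCA):
CIF value = FCA price + origin terminal + freight + insurance = 153536.62 + 220.31 + 1290.13 + 82.59 = 155129.65
Import duty = 155129.65 × 10% = 15512.97
Buyer bears (A): 220.31 + 1290.13 + 82.59 + 399.08 + 85.39 + 1295.87 = 3373.37
Landed cost (A) = invoice 153536.62 + 3373.37 + duty 15512.97 = 172422.96
Supplier B (CIF):
The CIF price already equals the CIF value: 171050.15
Import duty = 171050.15 × 10% = 17105.02
Buyer bears (B): 399.08 + 85.39 + 1295.87 = 1780.34
Landed cost (B) = invoice 171050.15 + 1780.34 + duty 17105.02 = 189935.51
Difference = |172422.96 − 189935.51| = 17512.55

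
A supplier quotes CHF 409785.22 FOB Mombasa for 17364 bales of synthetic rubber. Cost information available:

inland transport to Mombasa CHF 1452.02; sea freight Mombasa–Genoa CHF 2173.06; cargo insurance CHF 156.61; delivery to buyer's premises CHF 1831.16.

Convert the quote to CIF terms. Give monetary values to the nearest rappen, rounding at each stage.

Not relevant to the conversion: inland to port — on the seller under both FOB and CIF; already in the FOB price and stays in the CIF price. delivery — on the buyer under both terms; not part of either seller's price.
From FOB to CIF, the seller additionally bears: freight, insurance.
CIF price = 409785.22 + 2173.06 + 156.61 = 412114.89

CIF price: CHF 412114.89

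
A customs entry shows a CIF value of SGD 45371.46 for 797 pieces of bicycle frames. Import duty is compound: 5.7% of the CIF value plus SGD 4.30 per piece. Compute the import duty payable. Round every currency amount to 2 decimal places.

Import duty: SGD 6013.27

Ad valorem component: 45371.46 × 5.7% = 2586.17
Specific component: 797 × 4.30 = 3427.10
Import duty = 2586.17 + 3427.10 = 6013.27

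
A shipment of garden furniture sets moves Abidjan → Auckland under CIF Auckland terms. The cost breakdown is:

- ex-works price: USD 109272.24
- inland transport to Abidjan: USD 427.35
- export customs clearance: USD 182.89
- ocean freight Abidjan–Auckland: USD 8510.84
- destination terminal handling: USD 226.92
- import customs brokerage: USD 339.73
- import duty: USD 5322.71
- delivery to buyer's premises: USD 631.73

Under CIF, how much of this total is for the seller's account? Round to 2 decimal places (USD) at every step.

Seller's account: USD 118393.32

CIF: the seller pays costs through ocean freight and marine insurance to the destination port.
Seller's account: goods 109272.24 + inland to port 427.35 + export clearance 182.89 + freight 8510.84 = 118393.32
Buyer's account: destination terminal 226.92 + brokerage 339.73 + duty 5322.71 + delivery 631.73 = 6521.09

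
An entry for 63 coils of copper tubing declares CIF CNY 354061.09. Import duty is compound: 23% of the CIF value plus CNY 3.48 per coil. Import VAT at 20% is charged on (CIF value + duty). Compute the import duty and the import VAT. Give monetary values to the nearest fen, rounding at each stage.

Ad valorem component: 354061.09 × 23% = 81434.05
Specific component: 63 × 3.48 = 219.24
Import duty = 81434.05 + 219.24 = 81653.29
VAT base = CIF + duty = 354061.09 + 81653.29 = 435714.38
Import VAT = 435714.38 × 20% = 87142.88

Import duty: CNY 81653.29; import VAT: CNY 87142.88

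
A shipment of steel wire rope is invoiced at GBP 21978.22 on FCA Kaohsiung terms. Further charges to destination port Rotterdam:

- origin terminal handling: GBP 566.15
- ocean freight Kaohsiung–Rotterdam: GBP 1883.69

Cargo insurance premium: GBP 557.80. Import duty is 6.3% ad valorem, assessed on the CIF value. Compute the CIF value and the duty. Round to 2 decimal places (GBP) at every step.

CIF = FCA price + pre-shipment costs + freight + insurance
CIF = 21978.22 + 566.15 + 1883.69 + 557.80 = 24985.86
Import duty = 24985.86 × 6.3% = 1574.11

CIF value: GBP 24985.86; import duty: GBP 1574.11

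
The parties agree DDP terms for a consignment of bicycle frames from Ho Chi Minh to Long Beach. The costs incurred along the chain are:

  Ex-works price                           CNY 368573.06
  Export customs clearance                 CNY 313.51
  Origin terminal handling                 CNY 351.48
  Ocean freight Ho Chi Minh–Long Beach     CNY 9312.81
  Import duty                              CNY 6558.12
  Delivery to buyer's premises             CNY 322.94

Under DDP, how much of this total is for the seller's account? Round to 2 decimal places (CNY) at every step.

DDP: the seller bears all costs including import duty.
Seller's account: goods 368573.06 + export clearance 313.51 + origin terminal 351.48 + freight 9312.81 + duty 6558.12 + delivery 322.94 = 385431.92
Buyer's account: 0.00

Seller's account: CNY 385431.92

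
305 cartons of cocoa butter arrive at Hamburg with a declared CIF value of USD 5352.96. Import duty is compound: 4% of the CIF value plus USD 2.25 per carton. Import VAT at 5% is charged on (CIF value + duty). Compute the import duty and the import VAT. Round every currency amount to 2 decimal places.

Import duty: USD 900.37; import VAT: USD 312.67

Ad valorem component: 5352.96 × 4% = 214.12
Specific component: 305 × 2.25 = 686.25
Import duty = 214.12 + 686.25 = 900.37
VAT base = CIF + duty = 5352.96 + 900.37 = 6253.33
Import VAT = 6253.33 × 5% = 312.67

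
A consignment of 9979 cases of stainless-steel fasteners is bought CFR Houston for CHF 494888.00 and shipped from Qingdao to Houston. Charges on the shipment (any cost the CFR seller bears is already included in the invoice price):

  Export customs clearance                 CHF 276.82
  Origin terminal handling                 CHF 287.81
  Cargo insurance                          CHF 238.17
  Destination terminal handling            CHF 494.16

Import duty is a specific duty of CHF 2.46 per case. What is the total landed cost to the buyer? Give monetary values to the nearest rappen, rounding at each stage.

Total landed cost: CHF 520168.67

CFR: the seller pays costs through ocean freight to the destination port, but not insurance.
Already in the invoice (seller's account under CFR): export clearance, origin terminal — exclude.
CIF value = CFR price + insurance = 494888.00 + 238.17 = 495126.17
Import duty = 9979 × 2.46 = 24548.34
Buyer bears: insurance 238.17 + destination terminal 494.16 + duty 24548.34 = 25280.67
Landed cost = invoice 494888.00 + 25280.67 = 520168.67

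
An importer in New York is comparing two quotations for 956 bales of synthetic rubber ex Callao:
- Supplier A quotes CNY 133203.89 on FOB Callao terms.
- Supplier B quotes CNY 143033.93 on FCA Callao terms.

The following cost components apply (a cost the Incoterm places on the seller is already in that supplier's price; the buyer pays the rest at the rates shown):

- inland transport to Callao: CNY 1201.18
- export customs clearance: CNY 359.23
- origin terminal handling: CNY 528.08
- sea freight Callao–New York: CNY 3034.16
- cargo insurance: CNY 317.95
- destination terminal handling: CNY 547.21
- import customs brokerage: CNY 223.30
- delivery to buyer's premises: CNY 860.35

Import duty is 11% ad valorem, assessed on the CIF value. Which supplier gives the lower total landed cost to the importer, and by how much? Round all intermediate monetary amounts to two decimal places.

Supplier A (FOB):
CIF value = FOB price + freight + insurance = 133203.89 + 3034.16 + 317.95 = 136556.00
Import duty = 136556.00 × 11% = 15021.16
Buyer bears (A): 3034.16 + 317.95 + 547.21 + 223.30 + 860.35 = 4982.97
Landed cost (A) = invoice 133203.89 + 4982.97 + duty 15021.16 = 153208.02
Supplier B (FCA):
CIF value = FCA price + origin terminal + freight + insurance = 143033.93 + 528.08 + 3034.16 + 317.95 = 146914.12
Import duty = 146914.12 × 11% = 16160.55
Buyer bears (B): 528.08 + 3034.16 + 317.95 + 547.21 + 223.30 + 860.35 = 5511.05
Landed cost (B) = invoice 143033.93 + 5511.05 + duty 16160.55 = 164705.53
Difference = |153208.02 − 164705.53| = 11497.51

Supplier A is cheaper by CNY 11497.51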